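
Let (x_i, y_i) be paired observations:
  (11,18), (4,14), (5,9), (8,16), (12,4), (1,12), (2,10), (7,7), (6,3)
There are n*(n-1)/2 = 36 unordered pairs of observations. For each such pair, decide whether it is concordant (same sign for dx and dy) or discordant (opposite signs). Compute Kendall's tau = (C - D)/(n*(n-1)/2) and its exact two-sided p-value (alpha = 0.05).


Step 1: Enumerate the 36 unordered pairs (i,j) with i<j and classify each by sign(x_j-x_i) * sign(y_j-y_i).
  (1,2):dx=-7,dy=-4->C; (1,3):dx=-6,dy=-9->C; (1,4):dx=-3,dy=-2->C; (1,5):dx=+1,dy=-14->D
  (1,6):dx=-10,dy=-6->C; (1,7):dx=-9,dy=-8->C; (1,8):dx=-4,dy=-11->C; (1,9):dx=-5,dy=-15->C
  (2,3):dx=+1,dy=-5->D; (2,4):dx=+4,dy=+2->C; (2,5):dx=+8,dy=-10->D; (2,6):dx=-3,dy=-2->C
  (2,7):dx=-2,dy=-4->C; (2,8):dx=+3,dy=-7->D; (2,9):dx=+2,dy=-11->D; (3,4):dx=+3,dy=+7->C
  (3,5):dx=+7,dy=-5->D; (3,6):dx=-4,dy=+3->D; (3,7):dx=-3,dy=+1->D; (3,8):dx=+2,dy=-2->D
  (3,9):dx=+1,dy=-6->D; (4,5):dx=+4,dy=-12->D; (4,6):dx=-7,dy=-4->C; (4,7):dx=-6,dy=-6->C
  (4,8):dx=-1,dy=-9->C; (4,9):dx=-2,dy=-13->C; (5,6):dx=-11,dy=+8->D; (5,7):dx=-10,dy=+6->D
  (5,8):dx=-5,dy=+3->D; (5,9):dx=-6,dy=-1->C; (6,7):dx=+1,dy=-2->D; (6,8):dx=+6,dy=-5->D
  (6,9):dx=+5,dy=-9->D; (7,8):dx=+5,dy=-3->D; (7,9):dx=+4,dy=-7->D; (8,9):dx=-1,dy=-4->C
Step 2: C = 17, D = 19, total pairs = 36.
Step 3: tau = (C - D)/(n(n-1)/2) = (17 - 19)/36 = -0.055556.
Step 4: Exact two-sided p-value (enumerate n! = 362880 permutations of y under H0): p = 0.919455.
Step 5: alpha = 0.05. fail to reject H0.

tau_b = -0.0556 (C=17, D=19), p = 0.919455, fail to reject H0.


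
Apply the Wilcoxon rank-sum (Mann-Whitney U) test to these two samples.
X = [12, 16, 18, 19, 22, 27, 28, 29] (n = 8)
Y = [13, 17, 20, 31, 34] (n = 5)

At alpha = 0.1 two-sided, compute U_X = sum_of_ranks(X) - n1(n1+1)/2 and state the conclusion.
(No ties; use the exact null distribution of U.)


Step 1: Combine and sort all 13 observations; assign midranks.
sorted (value, group): (12,X), (13,Y), (16,X), (17,Y), (18,X), (19,X), (20,Y), (22,X), (27,X), (28,X), (29,X), (31,Y), (34,Y)
ranks: 12->1, 13->2, 16->3, 17->4, 18->5, 19->6, 20->7, 22->8, 27->9, 28->10, 29->11, 31->12, 34->13
Step 2: Rank sum for X: R1 = 1 + 3 + 5 + 6 + 8 + 9 + 10 + 11 = 53.
Step 3: U_X = R1 - n1(n1+1)/2 = 53 - 8*9/2 = 53 - 36 = 17.
       U_Y = n1*n2 - U_X = 40 - 17 = 23.
Step 4: No ties, so the exact null distribution of U (based on enumerating the C(13,8) = 1287 equally likely rank assignments) gives the two-sided p-value.
Step 5: p-value = 0.724165; compare to alpha = 0.1. fail to reject H0.

U_X = 17, p = 0.724165, fail to reject H0 at alpha = 0.1.


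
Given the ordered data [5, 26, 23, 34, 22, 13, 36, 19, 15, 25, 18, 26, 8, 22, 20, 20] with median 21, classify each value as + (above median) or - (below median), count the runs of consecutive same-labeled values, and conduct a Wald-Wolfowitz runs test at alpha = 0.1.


Step 1: Compute median = 21; label A = above, B = below.
Labels in order: BAAAABABBABABABB  (n_A = 8, n_B = 8)
Step 2: Count runs R = 11.
Step 3: Under H0 (random ordering), E[R] = 2*n_A*n_B/(n_A+n_B) + 1 = 2*8*8/16 + 1 = 9.0000.
        Var[R] = 2*n_A*n_B*(2*n_A*n_B - n_A - n_B) / ((n_A+n_B)^2 * (n_A+n_B-1)) = 14336/3840 = 3.7333.
        SD[R] = 1.9322.
Step 4: Continuity-corrected z = (R - 0.5 - E[R]) / SD[R] = (11 - 0.5 - 9.0000) / 1.9322 = 0.7763.
Step 5: Two-sided p-value via normal approximation = 2*(1 - Phi(|z|)) = 0.437558.
Step 6: alpha = 0.1. fail to reject H0.

R = 11, z = 0.7763, p = 0.437558, fail to reject H0.


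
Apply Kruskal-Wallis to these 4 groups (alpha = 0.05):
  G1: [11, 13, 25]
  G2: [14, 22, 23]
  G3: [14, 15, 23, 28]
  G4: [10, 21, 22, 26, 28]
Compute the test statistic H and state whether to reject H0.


Step 1: Combine all N = 15 observations and assign midranks.
sorted (value, group, rank): (10,G4,1), (11,G1,2), (13,G1,3), (14,G2,4.5), (14,G3,4.5), (15,G3,6), (21,G4,7), (22,G2,8.5), (22,G4,8.5), (23,G2,10.5), (23,G3,10.5), (25,G1,12), (26,G4,13), (28,G3,14.5), (28,G4,14.5)
Step 2: Sum ranks within each group.
R_1 = 17 (n_1 = 3)
R_2 = 23.5 (n_2 = 3)
R_3 = 35.5 (n_3 = 4)
R_4 = 44 (n_4 = 5)
Step 3: H = 12/(N(N+1)) * sum(R_i^2/n_i) - 3(N+1)
     = 12/(15*16) * (17^2/3 + 23.5^2/3 + 35.5^2/4 + 44^2/5) - 3*16
     = 0.050000 * 982.679 - 48
     = 1.133958.
Step 4: Ties present; correction factor C = 1 - 24/(15^3 - 15) = 0.992857. Corrected H = 1.133958 / 0.992857 = 1.142116.
Step 5: Under H0, H ~ chi^2(3); p-value = 0.766918.
Step 6: alpha = 0.05. fail to reject H0.

H = 1.1421, df = 3, p = 0.766918, fail to reject H0.


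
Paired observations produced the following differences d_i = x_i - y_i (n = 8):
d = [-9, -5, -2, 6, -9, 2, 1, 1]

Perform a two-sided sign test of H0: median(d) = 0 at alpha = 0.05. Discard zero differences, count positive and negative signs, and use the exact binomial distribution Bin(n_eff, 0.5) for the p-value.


Step 1: Discard zero differences. Original n = 8; n_eff = number of nonzero differences = 8.
Nonzero differences (with sign): -9, -5, -2, +6, -9, +2, +1, +1
Step 2: Count signs: positive = 4, negative = 4.
Step 3: Under H0: P(positive) = 0.5, so the number of positives S ~ Bin(8, 0.5).
Step 4: Two-sided exact p-value = sum of Bin(8,0.5) probabilities at or below the observed probability = 1.000000.
Step 5: alpha = 0.05. fail to reject H0.

n_eff = 8, pos = 4, neg = 4, p = 1.000000, fail to reject H0.


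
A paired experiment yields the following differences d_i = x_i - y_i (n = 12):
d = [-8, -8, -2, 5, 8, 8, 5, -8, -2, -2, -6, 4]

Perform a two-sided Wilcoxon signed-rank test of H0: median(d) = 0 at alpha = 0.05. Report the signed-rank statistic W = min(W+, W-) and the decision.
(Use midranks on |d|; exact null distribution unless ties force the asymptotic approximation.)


Step 1: Drop any zero differences (none here) and take |d_i|.
|d| = [8, 8, 2, 5, 8, 8, 5, 8, 2, 2, 6, 4]
Step 2: Midrank |d_i| (ties get averaged ranks).
ranks: |8|->10, |8|->10, |2|->2, |5|->5.5, |8|->10, |8|->10, |5|->5.5, |8|->10, |2|->2, |2|->2, |6|->7, |4|->4
Step 3: Attach original signs; sum ranks with positive sign and with negative sign.
W+ = 5.5 + 10 + 10 + 5.5 + 4 = 35
W- = 10 + 10 + 2 + 10 + 2 + 2 + 7 = 43
(Check: W+ + W- = 78 should equal n(n+1)/2 = 78.)
Step 4: Test statistic W = min(W+, W-) = 35.
Step 5: Ties in |d|, so use the tie-corrected normal approximation.
        E[W] = n(n+1)/4 = 12*13/4 = 39.
        Tie groups: |d|=2 (t=3), |d|=5 (t=2), |d|=8 (t=5); sum(t^3 - t) = 150.
        Var[W] = n(n+1)(2n+1)/24 - sum(t^3-t)/48 = 3900/24 - 150/48 = 159.375.
        z = (W - E[W]) / sqrt(Var[W]) = (35 - 39) / 12.6244 = -0.3168.
        Two-sided p = 2*Phi(z) = 0.751360.
Step 6: alpha = 0.05. fail to reject H0.

W+ = 35, W- = 43, W = min = 35, p = 0.751360, fail to reject H0.


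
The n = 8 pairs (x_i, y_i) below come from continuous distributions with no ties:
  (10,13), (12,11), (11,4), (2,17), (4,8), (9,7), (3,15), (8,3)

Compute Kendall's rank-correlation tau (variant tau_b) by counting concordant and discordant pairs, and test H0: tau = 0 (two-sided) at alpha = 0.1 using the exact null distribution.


Step 1: Enumerate the 28 unordered pairs (i,j) with i<j and classify each by sign(x_j-x_i) * sign(y_j-y_i).
  (1,2):dx=+2,dy=-2->D; (1,3):dx=+1,dy=-9->D; (1,4):dx=-8,dy=+4->D; (1,5):dx=-6,dy=-5->C
  (1,6):dx=-1,dy=-6->C; (1,7):dx=-7,dy=+2->D; (1,8):dx=-2,dy=-10->C; (2,3):dx=-1,dy=-7->C
  (2,4):dx=-10,dy=+6->D; (2,5):dx=-8,dy=-3->C; (2,6):dx=-3,dy=-4->C; (2,7):dx=-9,dy=+4->D
  (2,8):dx=-4,dy=-8->C; (3,4):dx=-9,dy=+13->D; (3,5):dx=-7,dy=+4->D; (3,6):dx=-2,dy=+3->D
  (3,7):dx=-8,dy=+11->D; (3,8):dx=-3,dy=-1->C; (4,5):dx=+2,dy=-9->D; (4,6):dx=+7,dy=-10->D
  (4,7):dx=+1,dy=-2->D; (4,8):dx=+6,dy=-14->D; (5,6):dx=+5,dy=-1->D; (5,7):dx=-1,dy=+7->D
  (5,8):dx=+4,dy=-5->D; (6,7):dx=-6,dy=+8->D; (6,8):dx=-1,dy=-4->C; (7,8):dx=+5,dy=-12->D
Step 2: C = 9, D = 19, total pairs = 28.
Step 3: tau = (C - D)/(n(n-1)/2) = (9 - 19)/28 = -0.357143.
Step 4: Exact two-sided p-value (enumerate n! = 40320 permutations of y under H0): p = 0.275099.
Step 5: alpha = 0.1. fail to reject H0.

tau_b = -0.3571 (C=9, D=19), p = 0.275099, fail to reject H0.


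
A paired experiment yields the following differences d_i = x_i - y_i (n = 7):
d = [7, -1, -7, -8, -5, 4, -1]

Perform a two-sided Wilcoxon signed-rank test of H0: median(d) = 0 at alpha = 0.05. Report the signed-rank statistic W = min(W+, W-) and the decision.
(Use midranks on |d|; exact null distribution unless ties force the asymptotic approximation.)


Step 1: Drop any zero differences (none here) and take |d_i|.
|d| = [7, 1, 7, 8, 5, 4, 1]
Step 2: Midrank |d_i| (ties get averaged ranks).
ranks: |7|->5.5, |1|->1.5, |7|->5.5, |8|->7, |5|->4, |4|->3, |1|->1.5
Step 3: Attach original signs; sum ranks with positive sign and with negative sign.
W+ = 5.5 + 3 = 8.5
W- = 1.5 + 5.5 + 7 + 4 + 1.5 = 19.5
(Check: W+ + W- = 28 should equal n(n+1)/2 = 28.)
Step 4: Test statistic W = min(W+, W-) = 8.5.
Step 5: Ties in |d|, so use the tie-corrected normal approximation.
        E[W] = n(n+1)/4 = 7*8/4 = 14.
        Tie groups: |d|=1 (t=2), |d|=7 (t=2); sum(t^3 - t) = 12.
        Var[W] = n(n+1)(2n+1)/24 - sum(t^3-t)/48 = 840/24 - 12/48 = 34.75.
        z = (W - E[W]) / sqrt(Var[W]) = (8.5 - 14) / 5.8949 = -0.9330.
        Two-sided p = 2*Phi(z) = 0.350816.
Step 6: alpha = 0.05. fail to reject H0.

W+ = 8.5, W- = 19.5, W = min = 8.5, p = 0.350816, fail to reject H0.


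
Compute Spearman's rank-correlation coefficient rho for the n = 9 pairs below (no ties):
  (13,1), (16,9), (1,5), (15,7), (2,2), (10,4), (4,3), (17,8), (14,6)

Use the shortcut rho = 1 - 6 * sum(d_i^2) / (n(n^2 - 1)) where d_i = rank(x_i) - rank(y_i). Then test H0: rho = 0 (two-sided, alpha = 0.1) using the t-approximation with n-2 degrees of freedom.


Step 1: Rank x and y separately (midranks; no ties here).
rank(x): 13->5, 16->8, 1->1, 15->7, 2->2, 10->4, 4->3, 17->9, 14->6
rank(y): 1->1, 9->9, 5->5, 7->7, 2->2, 4->4, 3->3, 8->8, 6->6
Step 2: d_i = R_x(i) - R_y(i); compute d_i^2.
  (5-1)^2=16, (8-9)^2=1, (1-5)^2=16, (7-7)^2=0, (2-2)^2=0, (4-4)^2=0, (3-3)^2=0, (9-8)^2=1, (6-6)^2=0
sum(d^2) = 34.
Step 3: rho = 1 - 6*34 / (9*(9^2 - 1)) = 1 - 204/720 = 0.716667.
Step 4: Under H0, t = rho * sqrt((n-2)/(1-rho^2)) = 2.7188 ~ t(7).
Step 5: Two-sided p-value from the t-distribution with 7 df = 0.029818.
Step 6: alpha = 0.1. reject H0.

rho = 0.7167, p = 0.029818, reject H0 at alpha = 0.1.


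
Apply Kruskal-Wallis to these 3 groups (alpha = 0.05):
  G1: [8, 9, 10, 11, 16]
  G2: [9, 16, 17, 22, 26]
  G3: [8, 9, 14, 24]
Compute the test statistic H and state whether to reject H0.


Step 1: Combine all N = 14 observations and assign midranks.
sorted (value, group, rank): (8,G1,1.5), (8,G3,1.5), (9,G1,4), (9,G2,4), (9,G3,4), (10,G1,6), (11,G1,7), (14,G3,8), (16,G1,9.5), (16,G2,9.5), (17,G2,11), (22,G2,12), (24,G3,13), (26,G2,14)
Step 2: Sum ranks within each group.
R_1 = 28 (n_1 = 5)
R_2 = 50.5 (n_2 = 5)
R_3 = 26.5 (n_3 = 4)
Step 3: H = 12/(N(N+1)) * sum(R_i^2/n_i) - 3(N+1)
     = 12/(14*15) * (28^2/5 + 50.5^2/5 + 26.5^2/4) - 3*15
     = 0.057143 * 842.413 - 45
     = 3.137857.
Step 4: Ties present; correction factor C = 1 - 36/(14^3 - 14) = 0.986813. Corrected H = 3.137857 / 0.986813 = 3.179788.
Step 5: Under H0, H ~ chi^2(2); p-value = 0.203947.
Step 6: alpha = 0.05. fail to reject H0.

H = 3.1798, df = 2, p = 0.203947, fail to reject H0.


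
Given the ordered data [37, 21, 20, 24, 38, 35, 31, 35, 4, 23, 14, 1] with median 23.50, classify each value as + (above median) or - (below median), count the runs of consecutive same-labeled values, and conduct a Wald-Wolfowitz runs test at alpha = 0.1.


Step 1: Compute median = 23.50; label A = above, B = below.
Labels in order: ABBAAAAABBBB  (n_A = 6, n_B = 6)
Step 2: Count runs R = 4.
Step 3: Under H0 (random ordering), E[R] = 2*n_A*n_B/(n_A+n_B) + 1 = 2*6*6/12 + 1 = 7.0000.
        Var[R] = 2*n_A*n_B*(2*n_A*n_B - n_A - n_B) / ((n_A+n_B)^2 * (n_A+n_B-1)) = 4320/1584 = 2.7273.
        SD[R] = 1.6514.
Step 4: Continuity-corrected z = (R + 0.5 - E[R]) / SD[R] = (4 + 0.5 - 7.0000) / 1.6514 = -1.5138.
Step 5: Two-sided p-value via normal approximation = 2*(1 - Phi(|z|)) = 0.130070.
Step 6: alpha = 0.1. fail to reject H0.

R = 4, z = -1.5138, p = 0.130070, fail to reject H0.


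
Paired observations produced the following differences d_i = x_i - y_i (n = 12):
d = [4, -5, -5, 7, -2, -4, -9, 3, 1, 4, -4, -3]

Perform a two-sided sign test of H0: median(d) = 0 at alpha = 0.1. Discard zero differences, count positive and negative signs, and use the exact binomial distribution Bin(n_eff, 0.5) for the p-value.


Step 1: Discard zero differences. Original n = 12; n_eff = number of nonzero differences = 12.
Nonzero differences (with sign): +4, -5, -5, +7, -2, -4, -9, +3, +1, +4, -4, -3
Step 2: Count signs: positive = 5, negative = 7.
Step 3: Under H0: P(positive) = 0.5, so the number of positives S ~ Bin(12, 0.5).
Step 4: Two-sided exact p-value = sum of Bin(12,0.5) probabilities at or below the observed probability = 0.774414.
Step 5: alpha = 0.1. fail to reject H0.

n_eff = 12, pos = 5, neg = 7, p = 0.774414, fail to reject H0.


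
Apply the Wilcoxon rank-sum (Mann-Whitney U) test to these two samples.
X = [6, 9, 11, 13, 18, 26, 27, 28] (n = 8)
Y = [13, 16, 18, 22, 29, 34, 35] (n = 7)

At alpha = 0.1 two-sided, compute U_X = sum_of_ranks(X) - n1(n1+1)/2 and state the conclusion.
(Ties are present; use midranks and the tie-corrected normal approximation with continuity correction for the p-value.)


Step 1: Combine and sort all 15 observations; assign midranks.
sorted (value, group): (6,X), (9,X), (11,X), (13,X), (13,Y), (16,Y), (18,X), (18,Y), (22,Y), (26,X), (27,X), (28,X), (29,Y), (34,Y), (35,Y)
ranks: 6->1, 9->2, 11->3, 13->4.5, 13->4.5, 16->6, 18->7.5, 18->7.5, 22->9, 26->10, 27->11, 28->12, 29->13, 34->14, 35->15
Step 2: Rank sum for X: R1 = 1 + 2 + 3 + 4.5 + 7.5 + 10 + 11 + 12 = 51.
Step 3: U_X = R1 - n1(n1+1)/2 = 51 - 8*9/2 = 51 - 36 = 15.
       U_Y = n1*n2 - U_X = 56 - 15 = 41.
Step 4: Ties are present, so use the tie-corrected normal approximation (with continuity correction) for the p-value.
Step 5: p-value = 0.147286; compare to alpha = 0.1. fail to reject H0.

U_X = 15, p = 0.147286, fail to reject H0 at alpha = 0.1.


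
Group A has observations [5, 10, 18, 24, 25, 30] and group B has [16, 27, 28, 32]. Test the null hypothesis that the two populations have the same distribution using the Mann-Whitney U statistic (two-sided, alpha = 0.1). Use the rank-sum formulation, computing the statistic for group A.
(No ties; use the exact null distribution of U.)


Step 1: Combine and sort all 10 observations; assign midranks.
sorted (value, group): (5,X), (10,X), (16,Y), (18,X), (24,X), (25,X), (27,Y), (28,Y), (30,X), (32,Y)
ranks: 5->1, 10->2, 16->3, 18->4, 24->5, 25->6, 27->7, 28->8, 30->9, 32->10
Step 2: Rank sum for X: R1 = 1 + 2 + 4 + 5 + 6 + 9 = 27.
Step 3: U_X = R1 - n1(n1+1)/2 = 27 - 6*7/2 = 27 - 21 = 6.
       U_Y = n1*n2 - U_X = 24 - 6 = 18.
Step 4: No ties, so the exact null distribution of U (based on enumerating the C(10,6) = 210 equally likely rank assignments) gives the two-sided p-value.
Step 5: p-value = 0.257143; compare to alpha = 0.1. fail to reject H0.

U_X = 6, p = 0.257143, fail to reject H0 at alpha = 0.1.


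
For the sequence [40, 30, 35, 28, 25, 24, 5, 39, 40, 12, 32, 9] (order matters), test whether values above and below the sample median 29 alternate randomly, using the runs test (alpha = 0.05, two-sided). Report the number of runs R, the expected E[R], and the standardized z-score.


Step 1: Compute median = 29; label A = above, B = below.
Labels in order: AAABBBBAABAB  (n_A = 6, n_B = 6)
Step 2: Count runs R = 6.
Step 3: Under H0 (random ordering), E[R] = 2*n_A*n_B/(n_A+n_B) + 1 = 2*6*6/12 + 1 = 7.0000.
        Var[R] = 2*n_A*n_B*(2*n_A*n_B - n_A - n_B) / ((n_A+n_B)^2 * (n_A+n_B-1)) = 4320/1584 = 2.7273.
        SD[R] = 1.6514.
Step 4: Continuity-corrected z = (R + 0.5 - E[R]) / SD[R] = (6 + 0.5 - 7.0000) / 1.6514 = -0.3028.
Step 5: Two-sided p-value via normal approximation = 2*(1 - Phi(|z|)) = 0.762069.
Step 6: alpha = 0.05. fail to reject H0.

R = 6, z = -0.3028, p = 0.762069, fail to reject H0.


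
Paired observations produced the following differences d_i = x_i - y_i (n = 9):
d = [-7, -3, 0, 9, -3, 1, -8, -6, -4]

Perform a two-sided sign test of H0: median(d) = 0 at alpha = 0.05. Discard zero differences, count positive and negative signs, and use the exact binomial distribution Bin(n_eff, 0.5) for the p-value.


Step 1: Discard zero differences. Original n = 9; n_eff = number of nonzero differences = 8.
Nonzero differences (with sign): -7, -3, +9, -3, +1, -8, -6, -4
Step 2: Count signs: positive = 2, negative = 6.
Step 3: Under H0: P(positive) = 0.5, so the number of positives S ~ Bin(8, 0.5).
Step 4: Two-sided exact p-value = sum of Bin(8,0.5) probabilities at or below the observed probability = 0.289062.
Step 5: alpha = 0.05. fail to reject H0.

n_eff = 8, pos = 2, neg = 6, p = 0.289062, fail to reject H0.


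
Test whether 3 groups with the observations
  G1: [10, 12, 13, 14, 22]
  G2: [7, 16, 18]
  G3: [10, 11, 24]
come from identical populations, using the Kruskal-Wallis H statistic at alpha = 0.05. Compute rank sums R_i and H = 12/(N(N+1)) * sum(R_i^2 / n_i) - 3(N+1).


Step 1: Combine all N = 11 observations and assign midranks.
sorted (value, group, rank): (7,G2,1), (10,G1,2.5), (10,G3,2.5), (11,G3,4), (12,G1,5), (13,G1,6), (14,G1,7), (16,G2,8), (18,G2,9), (22,G1,10), (24,G3,11)
Step 2: Sum ranks within each group.
R_1 = 30.5 (n_1 = 5)
R_2 = 18 (n_2 = 3)
R_3 = 17.5 (n_3 = 3)
Step 3: H = 12/(N(N+1)) * sum(R_i^2/n_i) - 3(N+1)
     = 12/(11*12) * (30.5^2/5 + 18^2/3 + 17.5^2/3) - 3*12
     = 0.090909 * 396.133 - 36
     = 0.012121.
Step 4: Ties present; correction factor C = 1 - 6/(11^3 - 11) = 0.995455. Corrected H = 0.012121 / 0.995455 = 0.012177.
Step 5: Under H0, H ~ chi^2(2); p-value = 0.993930.
Step 6: alpha = 0.05. fail to reject H0.

H = 0.0122, df = 2, p = 0.993930, fail to reject H0.


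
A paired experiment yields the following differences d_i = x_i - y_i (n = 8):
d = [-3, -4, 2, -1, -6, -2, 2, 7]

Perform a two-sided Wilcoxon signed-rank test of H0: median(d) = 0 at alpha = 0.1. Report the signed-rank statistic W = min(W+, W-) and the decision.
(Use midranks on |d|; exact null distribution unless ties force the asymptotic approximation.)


Step 1: Drop any zero differences (none here) and take |d_i|.
|d| = [3, 4, 2, 1, 6, 2, 2, 7]
Step 2: Midrank |d_i| (ties get averaged ranks).
ranks: |3|->5, |4|->6, |2|->3, |1|->1, |6|->7, |2|->3, |2|->3, |7|->8
Step 3: Attach original signs; sum ranks with positive sign and with negative sign.
W+ = 3 + 3 + 8 = 14
W- = 5 + 6 + 1 + 7 + 3 = 22
(Check: W+ + W- = 36 should equal n(n+1)/2 = 36.)
Step 4: Test statistic W = min(W+, W-) = 14.
Step 5: Ties in |d|, so use the tie-corrected normal approximation.
        E[W] = n(n+1)/4 = 8*9/4 = 18.
        Tie groups: |d|=2 (t=3); sum(t^3 - t) = 24.
        Var[W] = n(n+1)(2n+1)/24 - sum(t^3-t)/48 = 1224/24 - 24/48 = 50.5.
        z = (W - E[W]) / sqrt(Var[W]) = (14 - 18) / 7.1063 = -0.5629.
        Two-sided p = 2*Phi(z) = 0.573518.
Step 6: alpha = 0.1. fail to reject H0.

W+ = 14, W- = 22, W = min = 14, p = 0.573518, fail to reject H0.


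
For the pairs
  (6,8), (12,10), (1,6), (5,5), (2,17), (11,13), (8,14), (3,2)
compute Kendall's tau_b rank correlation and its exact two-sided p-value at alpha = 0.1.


Step 1: Enumerate the 28 unordered pairs (i,j) with i<j and classify each by sign(x_j-x_i) * sign(y_j-y_i).
  (1,2):dx=+6,dy=+2->C; (1,3):dx=-5,dy=-2->C; (1,4):dx=-1,dy=-3->C; (1,5):dx=-4,dy=+9->D
  (1,6):dx=+5,dy=+5->C; (1,7):dx=+2,dy=+6->C; (1,8):dx=-3,dy=-6->C; (2,3):dx=-11,dy=-4->C
  (2,4):dx=-7,dy=-5->C; (2,5):dx=-10,dy=+7->D; (2,6):dx=-1,dy=+3->D; (2,7):dx=-4,dy=+4->D
  (2,8):dx=-9,dy=-8->C; (3,4):dx=+4,dy=-1->D; (3,5):dx=+1,dy=+11->C; (3,6):dx=+10,dy=+7->C
  (3,7):dx=+7,dy=+8->C; (3,8):dx=+2,dy=-4->D; (4,5):dx=-3,dy=+12->D; (4,6):dx=+6,dy=+8->C
  (4,7):dx=+3,dy=+9->C; (4,8):dx=-2,dy=-3->C; (5,6):dx=+9,dy=-4->D; (5,7):dx=+6,dy=-3->D
  (5,8):dx=+1,dy=-15->D; (6,7):dx=-3,dy=+1->D; (6,8):dx=-8,dy=-11->C; (7,8):dx=-5,dy=-12->C
Step 2: C = 17, D = 11, total pairs = 28.
Step 3: tau = (C - D)/(n(n-1)/2) = (17 - 11)/28 = 0.214286.
Step 4: Exact two-sided p-value (enumerate n! = 40320 permutations of y under H0): p = 0.548413.
Step 5: alpha = 0.1. fail to reject H0.

tau_b = 0.2143 (C=17, D=11), p = 0.548413, fail to reject H0.


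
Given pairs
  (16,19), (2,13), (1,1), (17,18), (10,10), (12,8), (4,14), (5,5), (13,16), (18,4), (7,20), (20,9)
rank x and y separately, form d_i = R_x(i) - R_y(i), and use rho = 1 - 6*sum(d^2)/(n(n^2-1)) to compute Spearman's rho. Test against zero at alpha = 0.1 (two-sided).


Step 1: Rank x and y separately (midranks; no ties here).
rank(x): 16->9, 2->2, 1->1, 17->10, 10->6, 12->7, 4->3, 5->4, 13->8, 18->11, 7->5, 20->12
rank(y): 19->11, 13->7, 1->1, 18->10, 10->6, 8->4, 14->8, 5->3, 16->9, 4->2, 20->12, 9->5
Step 2: d_i = R_x(i) - R_y(i); compute d_i^2.
  (9-11)^2=4, (2-7)^2=25, (1-1)^2=0, (10-10)^2=0, (6-6)^2=0, (7-4)^2=9, (3-8)^2=25, (4-3)^2=1, (8-9)^2=1, (11-2)^2=81, (5-12)^2=49, (12-5)^2=49
sum(d^2) = 244.
Step 3: rho = 1 - 6*244 / (12*(12^2 - 1)) = 1 - 1464/1716 = 0.146853.
Step 4: Under H0, t = rho * sqrt((n-2)/(1-rho^2)) = 0.4695 ~ t(10).
Step 5: Two-sided p-value from the t-distribution with 10 df = 0.648796.
Step 6: alpha = 0.1. fail to reject H0.

rho = 0.1469, p = 0.648796, fail to reject H0 at alpha = 0.1.


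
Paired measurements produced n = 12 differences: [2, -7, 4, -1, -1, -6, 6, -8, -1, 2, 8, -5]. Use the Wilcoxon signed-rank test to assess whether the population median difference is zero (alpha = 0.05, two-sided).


Step 1: Drop any zero differences (none here) and take |d_i|.
|d| = [2, 7, 4, 1, 1, 6, 6, 8, 1, 2, 8, 5]
Step 2: Midrank |d_i| (ties get averaged ranks).
ranks: |2|->4.5, |7|->10, |4|->6, |1|->2, |1|->2, |6|->8.5, |6|->8.5, |8|->11.5, |1|->2, |2|->4.5, |8|->11.5, |5|->7
Step 3: Attach original signs; sum ranks with positive sign and with negative sign.
W+ = 4.5 + 6 + 8.5 + 4.5 + 11.5 = 35
W- = 10 + 2 + 2 + 8.5 + 11.5 + 2 + 7 = 43
(Check: W+ + W- = 78 should equal n(n+1)/2 = 78.)
Step 4: Test statistic W = min(W+, W-) = 35.
Step 5: Ties in |d|, so use the tie-corrected normal approximation.
        E[W] = n(n+1)/4 = 12*13/4 = 39.
        Tie groups: |d|=1 (t=3), |d|=2 (t=2), |d|=6 (t=2), |d|=8 (t=2); sum(t^3 - t) = 42.
        Var[W] = n(n+1)(2n+1)/24 - sum(t^3-t)/48 = 3900/24 - 42/48 = 161.625.
        z = (W - E[W]) / sqrt(Var[W]) = (35 - 39) / 12.7132 = -0.3146.
        Two-sided p = 2*Phi(z) = 0.753040.
Step 6: alpha = 0.05. fail to reject H0.

W+ = 35, W- = 43, W = min = 35, p = 0.753040, fail to reject H0.


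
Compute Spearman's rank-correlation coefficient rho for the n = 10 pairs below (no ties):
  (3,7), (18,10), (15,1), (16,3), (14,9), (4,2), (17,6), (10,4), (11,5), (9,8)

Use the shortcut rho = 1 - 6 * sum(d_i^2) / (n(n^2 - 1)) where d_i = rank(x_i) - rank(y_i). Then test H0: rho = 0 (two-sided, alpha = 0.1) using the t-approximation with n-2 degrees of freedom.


Step 1: Rank x and y separately (midranks; no ties here).
rank(x): 3->1, 18->10, 15->7, 16->8, 14->6, 4->2, 17->9, 10->4, 11->5, 9->3
rank(y): 7->7, 10->10, 1->1, 3->3, 9->9, 2->2, 6->6, 4->4, 5->5, 8->8
Step 2: d_i = R_x(i) - R_y(i); compute d_i^2.
  (1-7)^2=36, (10-10)^2=0, (7-1)^2=36, (8-3)^2=25, (6-9)^2=9, (2-2)^2=0, (9-6)^2=9, (4-4)^2=0, (5-5)^2=0, (3-8)^2=25
sum(d^2) = 140.
Step 3: rho = 1 - 6*140 / (10*(10^2 - 1)) = 1 - 840/990 = 0.151515.
Step 4: Under H0, t = rho * sqrt((n-2)/(1-rho^2)) = 0.4336 ~ t(8).
Step 5: Two-sided p-value from the t-distribution with 8 df = 0.676065.
Step 6: alpha = 0.1. fail to reject H0.

rho = 0.1515, p = 0.676065, fail to reject H0 at alpha = 0.1.


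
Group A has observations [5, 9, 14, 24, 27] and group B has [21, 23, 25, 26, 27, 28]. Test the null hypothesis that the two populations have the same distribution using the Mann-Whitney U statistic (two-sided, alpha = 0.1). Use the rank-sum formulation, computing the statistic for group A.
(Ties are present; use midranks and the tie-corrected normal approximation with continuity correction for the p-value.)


Step 1: Combine and sort all 11 observations; assign midranks.
sorted (value, group): (5,X), (9,X), (14,X), (21,Y), (23,Y), (24,X), (25,Y), (26,Y), (27,X), (27,Y), (28,Y)
ranks: 5->1, 9->2, 14->3, 21->4, 23->5, 24->6, 25->7, 26->8, 27->9.5, 27->9.5, 28->11
Step 2: Rank sum for X: R1 = 1 + 2 + 3 + 6 + 9.5 = 21.5.
Step 3: U_X = R1 - n1(n1+1)/2 = 21.5 - 5*6/2 = 21.5 - 15 = 6.5.
       U_Y = n1*n2 - U_X = 30 - 6.5 = 23.5.
Step 4: Ties are present, so use the tie-corrected normal approximation (with continuity correction) for the p-value.
Step 5: p-value = 0.143215; compare to alpha = 0.1. fail to reject H0.

U_X = 6.5, p = 0.143215, fail to reject H0 at alpha = 0.1.


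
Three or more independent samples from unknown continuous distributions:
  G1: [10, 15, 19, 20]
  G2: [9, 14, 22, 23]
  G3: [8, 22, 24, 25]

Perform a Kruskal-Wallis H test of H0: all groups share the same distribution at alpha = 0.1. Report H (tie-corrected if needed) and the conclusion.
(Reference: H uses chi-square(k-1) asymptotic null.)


Step 1: Combine all N = 12 observations and assign midranks.
sorted (value, group, rank): (8,G3,1), (9,G2,2), (10,G1,3), (14,G2,4), (15,G1,5), (19,G1,6), (20,G1,7), (22,G2,8.5), (22,G3,8.5), (23,G2,10), (24,G3,11), (25,G3,12)
Step 2: Sum ranks within each group.
R_1 = 21 (n_1 = 4)
R_2 = 24.5 (n_2 = 4)
R_3 = 32.5 (n_3 = 4)
Step 3: H = 12/(N(N+1)) * sum(R_i^2/n_i) - 3(N+1)
     = 12/(12*13) * (21^2/4 + 24.5^2/4 + 32.5^2/4) - 3*13
     = 0.076923 * 524.375 - 39
     = 1.336538.
Step 4: Ties present; correction factor C = 1 - 6/(12^3 - 12) = 0.996503. Corrected H = 1.336538 / 0.996503 = 1.341228.
Step 5: Under H0, H ~ chi^2(2); p-value = 0.511394.
Step 6: alpha = 0.1. fail to reject H0.

H = 1.3412, df = 2, p = 0.511394, fail to reject H0.


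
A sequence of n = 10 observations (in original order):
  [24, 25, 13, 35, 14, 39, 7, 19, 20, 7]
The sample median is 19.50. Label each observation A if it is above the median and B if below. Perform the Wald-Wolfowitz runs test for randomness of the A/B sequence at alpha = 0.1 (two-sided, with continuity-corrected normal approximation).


Step 1: Compute median = 19.50; label A = above, B = below.
Labels in order: AABABABBAB  (n_A = 5, n_B = 5)
Step 2: Count runs R = 8.
Step 3: Under H0 (random ordering), E[R] = 2*n_A*n_B/(n_A+n_B) + 1 = 2*5*5/10 + 1 = 6.0000.
        Var[R] = 2*n_A*n_B*(2*n_A*n_B - n_A - n_B) / ((n_A+n_B)^2 * (n_A+n_B-1)) = 2000/900 = 2.2222.
        SD[R] = 1.4907.
Step 4: Continuity-corrected z = (R - 0.5 - E[R]) / SD[R] = (8 - 0.5 - 6.0000) / 1.4907 = 1.0062.
Step 5: Two-sided p-value via normal approximation = 2*(1 - Phi(|z|)) = 0.314305.
Step 6: alpha = 0.1. fail to reject H0.

R = 8, z = 1.0062, p = 0.314305, fail to reject H0.


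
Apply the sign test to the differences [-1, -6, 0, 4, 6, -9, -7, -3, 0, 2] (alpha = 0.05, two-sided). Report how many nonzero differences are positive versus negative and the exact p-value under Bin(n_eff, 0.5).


Step 1: Discard zero differences. Original n = 10; n_eff = number of nonzero differences = 8.
Nonzero differences (with sign): -1, -6, +4, +6, -9, -7, -3, +2
Step 2: Count signs: positive = 3, negative = 5.
Step 3: Under H0: P(positive) = 0.5, so the number of positives S ~ Bin(8, 0.5).
Step 4: Two-sided exact p-value = sum of Bin(8,0.5) probabilities at or below the observed probability = 0.726562.
Step 5: alpha = 0.05. fail to reject H0.

n_eff = 8, pos = 3, neg = 5, p = 0.726562, fail to reject H0.


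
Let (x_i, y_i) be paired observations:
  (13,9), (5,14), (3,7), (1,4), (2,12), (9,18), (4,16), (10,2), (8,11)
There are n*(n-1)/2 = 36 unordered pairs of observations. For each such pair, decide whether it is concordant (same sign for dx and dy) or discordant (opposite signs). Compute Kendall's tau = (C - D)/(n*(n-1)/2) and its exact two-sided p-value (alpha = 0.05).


Step 1: Enumerate the 36 unordered pairs (i,j) with i<j and classify each by sign(x_j-x_i) * sign(y_j-y_i).
  (1,2):dx=-8,dy=+5->D; (1,3):dx=-10,dy=-2->C; (1,4):dx=-12,dy=-5->C; (1,5):dx=-11,dy=+3->D
  (1,6):dx=-4,dy=+9->D; (1,7):dx=-9,dy=+7->D; (1,8):dx=-3,dy=-7->C; (1,9):dx=-5,dy=+2->D
  (2,3):dx=-2,dy=-7->C; (2,4):dx=-4,dy=-10->C; (2,5):dx=-3,dy=-2->C; (2,6):dx=+4,dy=+4->C
  (2,7):dx=-1,dy=+2->D; (2,8):dx=+5,dy=-12->D; (2,9):dx=+3,dy=-3->D; (3,4):dx=-2,dy=-3->C
  (3,5):dx=-1,dy=+5->D; (3,6):dx=+6,dy=+11->C; (3,7):dx=+1,dy=+9->C; (3,8):dx=+7,dy=-5->D
  (3,9):dx=+5,dy=+4->C; (4,5):dx=+1,dy=+8->C; (4,6):dx=+8,dy=+14->C; (4,7):dx=+3,dy=+12->C
  (4,8):dx=+9,dy=-2->D; (4,9):dx=+7,dy=+7->C; (5,6):dx=+7,dy=+6->C; (5,7):dx=+2,dy=+4->C
  (5,8):dx=+8,dy=-10->D; (5,9):dx=+6,dy=-1->D; (6,7):dx=-5,dy=-2->C; (6,8):dx=+1,dy=-16->D
  (6,9):dx=-1,dy=-7->C; (7,8):dx=+6,dy=-14->D; (7,9):dx=+4,dy=-5->D; (8,9):dx=-2,dy=+9->D
Step 2: C = 19, D = 17, total pairs = 36.
Step 3: tau = (C - D)/(n(n-1)/2) = (19 - 17)/36 = 0.055556.
Step 4: Exact two-sided p-value (enumerate n! = 362880 permutations of y under H0): p = 0.919455.
Step 5: alpha = 0.05. fail to reject H0.

tau_b = 0.0556 (C=19, D=17), p = 0.919455, fail to reject H0.


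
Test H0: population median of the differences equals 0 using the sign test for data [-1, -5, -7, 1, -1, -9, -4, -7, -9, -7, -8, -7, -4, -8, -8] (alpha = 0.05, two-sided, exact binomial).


Step 1: Discard zero differences. Original n = 15; n_eff = number of nonzero differences = 15.
Nonzero differences (with sign): -1, -5, -7, +1, -1, -9, -4, -7, -9, -7, -8, -7, -4, -8, -8
Step 2: Count signs: positive = 1, negative = 14.
Step 3: Under H0: P(positive) = 0.5, so the number of positives S ~ Bin(15, 0.5).
Step 4: Two-sided exact p-value = sum of Bin(15,0.5) probabilities at or below the observed probability = 0.000977.
Step 5: alpha = 0.05. reject H0.

n_eff = 15, pos = 1, neg = 14, p = 0.000977, reject H0.


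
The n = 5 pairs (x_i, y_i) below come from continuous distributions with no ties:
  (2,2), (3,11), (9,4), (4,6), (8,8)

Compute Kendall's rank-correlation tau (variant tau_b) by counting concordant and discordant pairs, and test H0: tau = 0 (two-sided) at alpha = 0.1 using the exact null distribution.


Step 1: Enumerate the 10 unordered pairs (i,j) with i<j and classify each by sign(x_j-x_i) * sign(y_j-y_i).
  (1,2):dx=+1,dy=+9->C; (1,3):dx=+7,dy=+2->C; (1,4):dx=+2,dy=+4->C; (1,5):dx=+6,dy=+6->C
  (2,3):dx=+6,dy=-7->D; (2,4):dx=+1,dy=-5->D; (2,5):dx=+5,dy=-3->D; (3,4):dx=-5,dy=+2->D
  (3,5):dx=-1,dy=+4->D; (4,5):dx=+4,dy=+2->C
Step 2: C = 5, D = 5, total pairs = 10.
Step 3: tau = (C - D)/(n(n-1)/2) = (5 - 5)/10 = 0.000000.
Step 4: Exact two-sided p-value (enumerate n! = 120 permutations of y under H0): p = 1.000000.
Step 5: alpha = 0.1. fail to reject H0.

tau_b = 0.0000 (C=5, D=5), p = 1.000000, fail to reject H0.


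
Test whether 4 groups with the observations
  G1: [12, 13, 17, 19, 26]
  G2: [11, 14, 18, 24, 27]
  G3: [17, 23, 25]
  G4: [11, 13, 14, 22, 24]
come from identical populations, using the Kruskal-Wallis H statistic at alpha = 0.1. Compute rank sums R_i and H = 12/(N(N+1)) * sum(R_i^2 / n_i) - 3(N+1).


Step 1: Combine all N = 18 observations and assign midranks.
sorted (value, group, rank): (11,G2,1.5), (11,G4,1.5), (12,G1,3), (13,G1,4.5), (13,G4,4.5), (14,G2,6.5), (14,G4,6.5), (17,G1,8.5), (17,G3,8.5), (18,G2,10), (19,G1,11), (22,G4,12), (23,G3,13), (24,G2,14.5), (24,G4,14.5), (25,G3,16), (26,G1,17), (27,G2,18)
Step 2: Sum ranks within each group.
R_1 = 44 (n_1 = 5)
R_2 = 50.5 (n_2 = 5)
R_3 = 37.5 (n_3 = 3)
R_4 = 39 (n_4 = 5)
Step 3: H = 12/(N(N+1)) * sum(R_i^2/n_i) - 3(N+1)
     = 12/(18*19) * (44^2/5 + 50.5^2/5 + 37.5^2/3 + 39^2/5) - 3*19
     = 0.035088 * 1670.2 - 57
     = 1.603509.
Step 4: Ties present; correction factor C = 1 - 30/(18^3 - 18) = 0.994840. Corrected H = 1.603509 / 0.994840 = 1.611826.
Step 5: Under H0, H ~ chi^2(3); p-value = 0.656711.
Step 6: alpha = 0.1. fail to reject H0.

H = 1.6118, df = 3, p = 0.656711, fail to reject H0.


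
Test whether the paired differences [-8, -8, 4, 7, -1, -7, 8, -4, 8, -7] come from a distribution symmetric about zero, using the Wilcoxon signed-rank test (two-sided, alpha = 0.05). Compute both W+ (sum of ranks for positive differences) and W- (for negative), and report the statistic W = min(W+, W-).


Step 1: Drop any zero differences (none here) and take |d_i|.
|d| = [8, 8, 4, 7, 1, 7, 8, 4, 8, 7]
Step 2: Midrank |d_i| (ties get averaged ranks).
ranks: |8|->8.5, |8|->8.5, |4|->2.5, |7|->5, |1|->1, |7|->5, |8|->8.5, |4|->2.5, |8|->8.5, |7|->5
Step 3: Attach original signs; sum ranks with positive sign and with negative sign.
W+ = 2.5 + 5 + 8.5 + 8.5 = 24.5
W- = 8.5 + 8.5 + 1 + 5 + 2.5 + 5 = 30.5
(Check: W+ + W- = 55 should equal n(n+1)/2 = 55.)
Step 4: Test statistic W = min(W+, W-) = 24.5.
Step 5: Ties in |d|, so use the tie-corrected normal approximation.
        E[W] = n(n+1)/4 = 10*11/4 = 27.5.
        Tie groups: |d|=4 (t=2), |d|=7 (t=3), |d|=8 (t=4); sum(t^3 - t) = 90.
        Var[W] = n(n+1)(2n+1)/24 - sum(t^3-t)/48 = 2310/24 - 90/48 = 94.375.
        z = (W - E[W]) / sqrt(Var[W]) = (24.5 - 27.5) / 9.7147 = -0.3088.
        Two-sided p = 2*Phi(z) = 0.757465.
Step 6: alpha = 0.05. fail to reject H0.

W+ = 24.5, W- = 30.5, W = min = 24.5, p = 0.757465, fail to reject H0.


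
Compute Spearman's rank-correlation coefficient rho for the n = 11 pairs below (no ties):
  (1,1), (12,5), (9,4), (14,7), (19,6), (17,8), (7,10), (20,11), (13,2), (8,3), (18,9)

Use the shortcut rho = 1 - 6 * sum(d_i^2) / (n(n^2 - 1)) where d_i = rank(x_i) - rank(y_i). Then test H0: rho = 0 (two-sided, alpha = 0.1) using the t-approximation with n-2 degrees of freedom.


Step 1: Rank x and y separately (midranks; no ties here).
rank(x): 1->1, 12->5, 9->4, 14->7, 19->10, 17->8, 7->2, 20->11, 13->6, 8->3, 18->9
rank(y): 1->1, 5->5, 4->4, 7->7, 6->6, 8->8, 10->10, 11->11, 2->2, 3->3, 9->9
Step 2: d_i = R_x(i) - R_y(i); compute d_i^2.
  (1-1)^2=0, (5-5)^2=0, (4-4)^2=0, (7-7)^2=0, (10-6)^2=16, (8-8)^2=0, (2-10)^2=64, (11-11)^2=0, (6-2)^2=16, (3-3)^2=0, (9-9)^2=0
sum(d^2) = 96.
Step 3: rho = 1 - 6*96 / (11*(11^2 - 1)) = 1 - 576/1320 = 0.563636.
Step 4: Under H0, t = rho * sqrt((n-2)/(1-rho^2)) = 2.0470 ~ t(9).
Step 5: Two-sided p-value from the t-distribution with 9 df = 0.070952.
Step 6: alpha = 0.1. reject H0.

rho = 0.5636, p = 0.070952, reject H0 at alpha = 0.1.


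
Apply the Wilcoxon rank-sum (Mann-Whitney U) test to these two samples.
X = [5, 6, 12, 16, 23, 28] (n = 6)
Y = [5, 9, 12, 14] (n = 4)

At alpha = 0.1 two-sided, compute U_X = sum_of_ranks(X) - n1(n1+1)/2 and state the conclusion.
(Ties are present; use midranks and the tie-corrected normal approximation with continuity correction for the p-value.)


Step 1: Combine and sort all 10 observations; assign midranks.
sorted (value, group): (5,X), (5,Y), (6,X), (9,Y), (12,X), (12,Y), (14,Y), (16,X), (23,X), (28,X)
ranks: 5->1.5, 5->1.5, 6->3, 9->4, 12->5.5, 12->5.5, 14->7, 16->8, 23->9, 28->10
Step 2: Rank sum for X: R1 = 1.5 + 3 + 5.5 + 8 + 9 + 10 = 37.
Step 3: U_X = R1 - n1(n1+1)/2 = 37 - 6*7/2 = 37 - 21 = 16.
       U_Y = n1*n2 - U_X = 24 - 16 = 8.
Step 4: Ties are present, so use the tie-corrected normal approximation (with continuity correction) for the p-value.
Step 5: p-value = 0.452793; compare to alpha = 0.1. fail to reject H0.

U_X = 16, p = 0.452793, fail to reject H0 at alpha = 0.1.


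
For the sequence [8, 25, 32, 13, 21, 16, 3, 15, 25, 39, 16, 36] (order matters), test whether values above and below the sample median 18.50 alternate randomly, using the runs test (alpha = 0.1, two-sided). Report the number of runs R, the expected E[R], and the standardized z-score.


Step 1: Compute median = 18.50; label A = above, B = below.
Labels in order: BAABABBBAABA  (n_A = 6, n_B = 6)
Step 2: Count runs R = 8.
Step 3: Under H0 (random ordering), E[R] = 2*n_A*n_B/(n_A+n_B) + 1 = 2*6*6/12 + 1 = 7.0000.
        Var[R] = 2*n_A*n_B*(2*n_A*n_B - n_A - n_B) / ((n_A+n_B)^2 * (n_A+n_B-1)) = 4320/1584 = 2.7273.
        SD[R] = 1.6514.
Step 4: Continuity-corrected z = (R - 0.5 - E[R]) / SD[R] = (8 - 0.5 - 7.0000) / 1.6514 = 0.3028.
Step 5: Two-sided p-value via normal approximation = 2*(1 - Phi(|z|)) = 0.762069.
Step 6: alpha = 0.1. fail to reject H0.

R = 8, z = 0.3028, p = 0.762069, fail to reject H0.


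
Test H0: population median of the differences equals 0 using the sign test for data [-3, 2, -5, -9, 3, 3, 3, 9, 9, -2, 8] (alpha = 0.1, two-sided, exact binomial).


Step 1: Discard zero differences. Original n = 11; n_eff = number of nonzero differences = 11.
Nonzero differences (with sign): -3, +2, -5, -9, +3, +3, +3, +9, +9, -2, +8
Step 2: Count signs: positive = 7, negative = 4.
Step 3: Under H0: P(positive) = 0.5, so the number of positives S ~ Bin(11, 0.5).
Step 4: Two-sided exact p-value = sum of Bin(11,0.5) probabilities at or below the observed probability = 0.548828.
Step 5: alpha = 0.1. fail to reject H0.

n_eff = 11, pos = 7, neg = 4, p = 0.548828, fail to reject H0.


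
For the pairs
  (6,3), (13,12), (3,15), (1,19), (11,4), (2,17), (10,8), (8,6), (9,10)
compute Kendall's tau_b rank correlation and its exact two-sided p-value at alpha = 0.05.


Step 1: Enumerate the 36 unordered pairs (i,j) with i<j and classify each by sign(x_j-x_i) * sign(y_j-y_i).
  (1,2):dx=+7,dy=+9->C; (1,3):dx=-3,dy=+12->D; (1,4):dx=-5,dy=+16->D; (1,5):dx=+5,dy=+1->C
  (1,6):dx=-4,dy=+14->D; (1,7):dx=+4,dy=+5->C; (1,8):dx=+2,dy=+3->C; (1,9):dx=+3,dy=+7->C
  (2,3):dx=-10,dy=+3->D; (2,4):dx=-12,dy=+7->D; (2,5):dx=-2,dy=-8->C; (2,6):dx=-11,dy=+5->D
  (2,7):dx=-3,dy=-4->C; (2,8):dx=-5,dy=-6->C; (2,9):dx=-4,dy=-2->C; (3,4):dx=-2,dy=+4->D
  (3,5):dx=+8,dy=-11->D; (3,6):dx=-1,dy=+2->D; (3,7):dx=+7,dy=-7->D; (3,8):dx=+5,dy=-9->D
  (3,9):dx=+6,dy=-5->D; (4,5):dx=+10,dy=-15->D; (4,6):dx=+1,dy=-2->D; (4,7):dx=+9,dy=-11->D
  (4,8):dx=+7,dy=-13->D; (4,9):dx=+8,dy=-9->D; (5,6):dx=-9,dy=+13->D; (5,7):dx=-1,dy=+4->D
  (5,8):dx=-3,dy=+2->D; (5,9):dx=-2,dy=+6->D; (6,7):dx=+8,dy=-9->D; (6,8):dx=+6,dy=-11->D
  (6,9):dx=+7,dy=-7->D; (7,8):dx=-2,dy=-2->C; (7,9):dx=-1,dy=+2->D; (8,9):dx=+1,dy=+4->C
Step 2: C = 11, D = 25, total pairs = 36.
Step 3: tau = (C - D)/(n(n-1)/2) = (11 - 25)/36 = -0.388889.
Step 4: Exact two-sided p-value (enumerate n! = 362880 permutations of y under H0): p = 0.180181.
Step 5: alpha = 0.05. fail to reject H0.

tau_b = -0.3889 (C=11, D=25), p = 0.180181, fail to reject H0.


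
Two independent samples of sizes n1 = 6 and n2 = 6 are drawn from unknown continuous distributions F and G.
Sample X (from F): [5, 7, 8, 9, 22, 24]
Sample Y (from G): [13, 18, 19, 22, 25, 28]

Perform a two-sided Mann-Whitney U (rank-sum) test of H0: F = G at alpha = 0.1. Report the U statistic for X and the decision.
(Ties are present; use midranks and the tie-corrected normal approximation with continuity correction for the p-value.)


Step 1: Combine and sort all 12 observations; assign midranks.
sorted (value, group): (5,X), (7,X), (8,X), (9,X), (13,Y), (18,Y), (19,Y), (22,X), (22,Y), (24,X), (25,Y), (28,Y)
ranks: 5->1, 7->2, 8->3, 9->4, 13->5, 18->6, 19->7, 22->8.5, 22->8.5, 24->10, 25->11, 28->12
Step 2: Rank sum for X: R1 = 1 + 2 + 3 + 4 + 8.5 + 10 = 28.5.
Step 3: U_X = R1 - n1(n1+1)/2 = 28.5 - 6*7/2 = 28.5 - 21 = 7.5.
       U_Y = n1*n2 - U_X = 36 - 7.5 = 28.5.
Step 4: Ties are present, so use the tie-corrected normal approximation (with continuity correction) for the p-value.
Step 5: p-value = 0.108695; compare to alpha = 0.1. fail to reject H0.

U_X = 7.5, p = 0.108695, fail to reject H0 at alpha = 0.1.


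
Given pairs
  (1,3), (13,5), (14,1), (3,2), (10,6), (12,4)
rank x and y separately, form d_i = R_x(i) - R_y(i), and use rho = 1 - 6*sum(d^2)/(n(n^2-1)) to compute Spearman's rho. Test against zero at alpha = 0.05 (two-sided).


Step 1: Rank x and y separately (midranks; no ties here).
rank(x): 1->1, 13->5, 14->6, 3->2, 10->3, 12->4
rank(y): 3->3, 5->5, 1->1, 2->2, 6->6, 4->4
Step 2: d_i = R_x(i) - R_y(i); compute d_i^2.
  (1-3)^2=4, (5-5)^2=0, (6-1)^2=25, (2-2)^2=0, (3-6)^2=9, (4-4)^2=0
sum(d^2) = 38.
Step 3: rho = 1 - 6*38 / (6*(6^2 - 1)) = 1 - 228/210 = -0.085714.
Step 4: Under H0, t = rho * sqrt((n-2)/(1-rho^2)) = -0.1721 ~ t(4).
Step 5: Two-sided p-value from the t-distribution with 4 df = 0.871743.
Step 6: alpha = 0.05. fail to reject H0.

rho = -0.0857, p = 0.871743, fail to reject H0 at alpha = 0.05.
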